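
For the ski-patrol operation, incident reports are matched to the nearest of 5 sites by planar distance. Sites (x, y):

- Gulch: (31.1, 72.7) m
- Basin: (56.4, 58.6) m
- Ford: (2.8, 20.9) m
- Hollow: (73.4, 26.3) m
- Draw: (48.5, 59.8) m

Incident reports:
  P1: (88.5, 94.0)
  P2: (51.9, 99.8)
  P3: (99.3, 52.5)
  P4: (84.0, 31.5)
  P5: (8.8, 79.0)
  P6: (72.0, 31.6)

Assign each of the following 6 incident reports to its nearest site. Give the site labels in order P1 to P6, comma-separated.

P1 → Basin (d²=2283.57)
P2 → Gulch (d²=1167.05)
P3 → Hollow (d²=1357.25)
P4 → Hollow (d²=139.40)
P5 → Gulch (d²=536.98)
P6 → Hollow (d²=30.05)

Basin, Gulch, Hollow, Hollow, Gulch, Hollow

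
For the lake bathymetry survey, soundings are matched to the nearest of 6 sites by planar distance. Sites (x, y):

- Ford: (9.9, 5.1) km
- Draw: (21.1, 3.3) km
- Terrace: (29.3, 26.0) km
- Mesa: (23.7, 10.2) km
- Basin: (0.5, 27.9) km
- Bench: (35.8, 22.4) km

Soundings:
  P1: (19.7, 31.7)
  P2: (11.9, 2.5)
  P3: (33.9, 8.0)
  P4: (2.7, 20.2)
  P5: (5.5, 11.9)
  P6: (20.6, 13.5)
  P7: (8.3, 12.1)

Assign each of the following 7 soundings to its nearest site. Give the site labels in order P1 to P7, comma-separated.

P1 → Terrace (d²=124.65)
P2 → Ford (d²=10.76)
P3 → Mesa (d²=108.88)
P4 → Basin (d²=64.13)
P5 → Ford (d²=65.60)
P6 → Mesa (d²=20.50)
P7 → Ford (d²=51.56)

Terrace, Ford, Mesa, Basin, Ford, Mesa, Ford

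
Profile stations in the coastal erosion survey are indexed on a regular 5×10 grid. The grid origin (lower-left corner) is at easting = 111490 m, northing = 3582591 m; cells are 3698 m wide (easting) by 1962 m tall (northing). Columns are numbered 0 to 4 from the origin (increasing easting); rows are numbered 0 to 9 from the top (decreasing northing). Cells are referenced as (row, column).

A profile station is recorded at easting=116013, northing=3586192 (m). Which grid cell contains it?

Column index: ⌊(116013 − 111490) / 3698⌋ = ⌊1.223⌋ = 1
Row offset from origin: ⌊(3586192 − 3582591) / 1962⌋ = ⌊1.835⌋ = 1 → row 8 (counted from top)

(8, 1)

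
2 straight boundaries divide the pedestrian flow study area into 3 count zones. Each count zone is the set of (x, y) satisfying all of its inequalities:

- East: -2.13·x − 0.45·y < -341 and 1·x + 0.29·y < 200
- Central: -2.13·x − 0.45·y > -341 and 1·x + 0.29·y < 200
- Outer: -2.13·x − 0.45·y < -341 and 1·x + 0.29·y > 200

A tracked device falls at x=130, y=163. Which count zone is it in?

East

-2.13·130 − 0.45·163 = -350.250, which is < -341
1·130 + 0.29·163 = 177.270, which is < 200
This sign pattern matches East.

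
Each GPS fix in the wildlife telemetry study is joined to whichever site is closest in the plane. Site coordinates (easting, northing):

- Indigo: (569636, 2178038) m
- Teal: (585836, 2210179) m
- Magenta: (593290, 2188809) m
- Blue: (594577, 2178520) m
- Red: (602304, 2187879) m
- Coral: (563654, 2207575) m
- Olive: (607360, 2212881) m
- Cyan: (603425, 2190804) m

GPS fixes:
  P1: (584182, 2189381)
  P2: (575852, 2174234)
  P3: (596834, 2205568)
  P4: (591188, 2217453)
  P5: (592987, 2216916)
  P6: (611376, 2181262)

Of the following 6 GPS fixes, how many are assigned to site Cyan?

0

P1 → Magenta
P2 → Indigo
P3 → Teal
P4 → Teal
P5 → Teal
P6 → Red
0 of the 6 go to Cyan.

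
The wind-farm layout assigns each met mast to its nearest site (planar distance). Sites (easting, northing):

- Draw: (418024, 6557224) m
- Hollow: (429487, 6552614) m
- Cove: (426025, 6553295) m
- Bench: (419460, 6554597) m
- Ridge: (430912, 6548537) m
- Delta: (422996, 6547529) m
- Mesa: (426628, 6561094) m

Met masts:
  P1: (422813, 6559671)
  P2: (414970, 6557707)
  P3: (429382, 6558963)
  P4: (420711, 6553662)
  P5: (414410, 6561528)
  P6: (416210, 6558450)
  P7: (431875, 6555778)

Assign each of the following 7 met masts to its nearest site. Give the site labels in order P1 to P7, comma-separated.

P1 → Mesa (d²=16579154.00)
P2 → Draw (d²=9560205.00)
P3 → Mesa (d²=12125677.00)
P4 → Bench (d²=2439226.00)
P5 → Draw (d²=31585412.00)
P6 → Draw (d²=4793672.00)
P7 → Hollow (d²=15713440.00)

Mesa, Draw, Mesa, Bench, Draw, Draw, Hollow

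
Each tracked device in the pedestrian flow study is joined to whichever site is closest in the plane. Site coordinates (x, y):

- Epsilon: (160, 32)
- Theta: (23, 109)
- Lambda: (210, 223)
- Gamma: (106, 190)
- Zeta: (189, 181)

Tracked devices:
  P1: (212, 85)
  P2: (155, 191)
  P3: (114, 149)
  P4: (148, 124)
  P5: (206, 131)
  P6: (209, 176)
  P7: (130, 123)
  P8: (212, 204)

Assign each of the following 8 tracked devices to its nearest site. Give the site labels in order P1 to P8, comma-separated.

Epsilon, Zeta, Gamma, Zeta, Zeta, Zeta, Gamma, Lambda

P1 → Epsilon (d²=5513.00)
P2 → Zeta (d²=1256.00)
P3 → Gamma (d²=1745.00)
P4 → Zeta (d²=4930.00)
P5 → Zeta (d²=2789.00)
P6 → Zeta (d²=425.00)
P7 → Gamma (d²=5065.00)
P8 → Lambda (d²=365.00)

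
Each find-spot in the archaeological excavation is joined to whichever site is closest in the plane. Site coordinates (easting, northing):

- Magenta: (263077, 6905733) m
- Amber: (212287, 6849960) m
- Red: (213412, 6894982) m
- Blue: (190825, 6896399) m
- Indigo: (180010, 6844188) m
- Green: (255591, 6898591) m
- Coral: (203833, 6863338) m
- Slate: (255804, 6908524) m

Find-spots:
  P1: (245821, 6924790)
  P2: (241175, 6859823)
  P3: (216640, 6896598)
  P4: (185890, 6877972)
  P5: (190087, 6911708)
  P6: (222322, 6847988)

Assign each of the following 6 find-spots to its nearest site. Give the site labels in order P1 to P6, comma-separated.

Slate, Amber, Red, Blue, Blue, Amber

P1 → Slate (d²=364243045.00)
P2 → Amber (d²=931795313.00)
P3 → Red (d²=13031440.00)
P4 → Blue (d²=363908554.00)
P5 → Blue (d²=234910125.00)
P6 → Amber (d²=104590009.00)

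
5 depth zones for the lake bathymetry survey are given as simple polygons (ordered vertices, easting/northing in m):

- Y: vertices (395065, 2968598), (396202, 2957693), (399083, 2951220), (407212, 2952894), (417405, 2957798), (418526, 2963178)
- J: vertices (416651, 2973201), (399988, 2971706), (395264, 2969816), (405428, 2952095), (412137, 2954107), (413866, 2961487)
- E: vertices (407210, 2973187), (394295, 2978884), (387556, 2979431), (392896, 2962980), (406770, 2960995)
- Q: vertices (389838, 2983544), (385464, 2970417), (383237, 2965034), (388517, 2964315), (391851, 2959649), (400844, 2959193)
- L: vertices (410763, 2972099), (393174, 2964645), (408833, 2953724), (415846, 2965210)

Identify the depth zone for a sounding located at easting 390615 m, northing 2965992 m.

Q

Cast a ray rightward from (390615, 2965992). For each polygon, the edges (by vertex number in listed order) whose endpoints lie on opposite sides of northing = 2965992, where each meets that height, and whether that is right or left of the point:
Y: 1–2 at easting≈395336.7 (right), 6–1 at easting≈406345.3 (right) → 2 crossings.
J: 3–4 at easting≈397457.3 (right), 6–1 at easting≈414937.1 (right) → 2 crossings.
E: 3–4 at easting≈391918.3 (right), 5–1 at easting≈406950.3 (right) → 2 crossings.
Q: 2–3 at easting≈383633.3 (left), 6–1 at easting≈397771.0 (right) → 1 crossing.
L: 1–2 at easting≈396352.5 (right), 4–1 at easting≈415269.0 (right) → 2 crossings.
Only Q has an odd count, so the point is inside Q.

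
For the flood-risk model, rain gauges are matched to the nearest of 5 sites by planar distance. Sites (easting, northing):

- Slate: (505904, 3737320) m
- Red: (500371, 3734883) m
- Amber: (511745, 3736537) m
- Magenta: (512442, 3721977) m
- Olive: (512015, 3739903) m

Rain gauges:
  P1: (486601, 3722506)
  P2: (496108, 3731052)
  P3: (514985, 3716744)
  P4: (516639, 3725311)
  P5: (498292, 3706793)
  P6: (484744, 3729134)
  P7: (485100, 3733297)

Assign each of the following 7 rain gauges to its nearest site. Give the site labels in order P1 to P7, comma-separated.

Red, Red, Magenta, Magenta, Magenta, Red, Red

P1 → Red (d²=342803029.00)
P2 → Red (d²=32849730.00)
P3 → Magenta (d²=33851138.00)
P4 → Magenta (d²=28730365.00)
P5 → Magenta (d²=430776356.00)
P6 → Red (d²=277254130.00)
P7 → Red (d²=235718837.00)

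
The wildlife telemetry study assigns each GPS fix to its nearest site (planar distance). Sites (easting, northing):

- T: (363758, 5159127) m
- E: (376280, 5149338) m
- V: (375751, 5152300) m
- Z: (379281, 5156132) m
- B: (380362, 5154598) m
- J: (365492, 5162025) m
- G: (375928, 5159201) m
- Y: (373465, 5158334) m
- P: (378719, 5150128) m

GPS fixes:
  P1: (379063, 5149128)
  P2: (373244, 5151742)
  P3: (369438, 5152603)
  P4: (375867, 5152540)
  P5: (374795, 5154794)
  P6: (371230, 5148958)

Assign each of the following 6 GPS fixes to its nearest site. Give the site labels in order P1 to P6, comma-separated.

P, V, V, V, V, E

P1 → P (d²=1118336.00)
P2 → V (d²=6596413.00)
P3 → V (d²=39945778.00)
P4 → V (d²=71056.00)
P5 → V (d²=7133972.00)
P6 → E (d²=25646900.00)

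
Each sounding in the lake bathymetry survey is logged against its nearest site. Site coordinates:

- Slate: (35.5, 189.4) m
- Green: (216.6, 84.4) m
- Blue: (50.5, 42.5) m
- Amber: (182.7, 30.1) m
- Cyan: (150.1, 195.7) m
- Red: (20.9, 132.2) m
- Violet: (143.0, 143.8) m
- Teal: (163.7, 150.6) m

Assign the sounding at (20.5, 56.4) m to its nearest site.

Blue

Squared distances to each site:
Slate: 17914.000; Green: 39239.210; Blue: 1093.210; Amber: 27000.530; Cyan: 36200.650; Red: 5745.800; Violet: 22645.010; Teal: 29379.880.
Minimum at Blue.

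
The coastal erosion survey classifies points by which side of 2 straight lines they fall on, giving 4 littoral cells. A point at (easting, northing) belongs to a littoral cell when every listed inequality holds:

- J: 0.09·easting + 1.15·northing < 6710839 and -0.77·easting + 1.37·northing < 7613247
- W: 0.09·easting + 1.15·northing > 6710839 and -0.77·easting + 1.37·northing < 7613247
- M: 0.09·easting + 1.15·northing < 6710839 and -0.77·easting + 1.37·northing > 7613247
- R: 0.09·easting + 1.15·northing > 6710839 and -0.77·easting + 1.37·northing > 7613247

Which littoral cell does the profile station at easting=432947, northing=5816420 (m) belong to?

R

0.09·432947 + 1.15·5816420 = 6727848.230, which is > 6710839
-0.77·432947 + 1.37·5816420 = 7635126.210, which is > 7613247
This sign pattern matches R.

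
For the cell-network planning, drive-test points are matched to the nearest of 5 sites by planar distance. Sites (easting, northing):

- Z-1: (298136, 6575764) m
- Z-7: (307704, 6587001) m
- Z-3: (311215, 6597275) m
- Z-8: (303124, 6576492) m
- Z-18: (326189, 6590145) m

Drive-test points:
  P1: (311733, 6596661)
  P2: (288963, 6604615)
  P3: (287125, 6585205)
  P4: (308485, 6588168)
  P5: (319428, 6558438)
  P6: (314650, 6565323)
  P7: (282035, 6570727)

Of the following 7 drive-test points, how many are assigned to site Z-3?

P1 → Z-3
P2 → Z-3
P3 → Z-1
P4 → Z-7
P5 → Z-8
P6 → Z-8
P7 → Z-1
2 of the 7 go to Z-3.

2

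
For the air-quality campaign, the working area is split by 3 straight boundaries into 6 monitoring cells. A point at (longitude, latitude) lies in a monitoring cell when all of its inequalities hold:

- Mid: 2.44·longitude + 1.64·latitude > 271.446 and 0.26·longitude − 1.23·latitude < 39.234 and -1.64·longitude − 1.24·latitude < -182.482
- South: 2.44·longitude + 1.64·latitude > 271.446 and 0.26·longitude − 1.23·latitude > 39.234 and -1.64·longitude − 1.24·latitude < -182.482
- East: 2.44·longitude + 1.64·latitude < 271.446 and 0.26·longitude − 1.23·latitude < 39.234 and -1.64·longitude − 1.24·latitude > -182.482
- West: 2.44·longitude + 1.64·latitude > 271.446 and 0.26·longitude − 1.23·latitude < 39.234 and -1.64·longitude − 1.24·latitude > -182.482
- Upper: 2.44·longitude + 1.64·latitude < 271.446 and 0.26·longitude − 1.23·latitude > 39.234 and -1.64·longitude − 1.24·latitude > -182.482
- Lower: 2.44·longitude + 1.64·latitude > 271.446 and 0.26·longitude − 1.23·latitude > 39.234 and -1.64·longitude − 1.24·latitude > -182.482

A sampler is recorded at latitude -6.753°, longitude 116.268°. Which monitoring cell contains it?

2.44·116.268 + 1.64·-6.753 = 272.619, which is > 271.446
0.26·116.268 − 1.23·-6.753 = 38.536, which is < 39.234
-1.64·116.268 − 1.24·-6.753 = -182.306, which is > -182.482
This sign pattern matches West.

West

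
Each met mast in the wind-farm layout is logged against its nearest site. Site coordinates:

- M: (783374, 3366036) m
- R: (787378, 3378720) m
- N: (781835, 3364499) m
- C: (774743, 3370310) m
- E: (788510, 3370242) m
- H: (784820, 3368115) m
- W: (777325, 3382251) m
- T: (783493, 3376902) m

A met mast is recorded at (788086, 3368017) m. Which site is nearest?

E

Squared distances to each site:
M: 26127305.000; R: 115055473.000; N: 51451325.000; C: 183293498.000; E: 5130401.000; H: 10676360.000; W: 318405877.000; T: 100038874.000.
Minimum at E.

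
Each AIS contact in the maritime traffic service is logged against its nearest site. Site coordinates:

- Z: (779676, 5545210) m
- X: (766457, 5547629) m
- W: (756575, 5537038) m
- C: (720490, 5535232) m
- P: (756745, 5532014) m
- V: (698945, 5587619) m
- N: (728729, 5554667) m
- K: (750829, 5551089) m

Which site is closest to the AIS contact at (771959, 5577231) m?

X

Squared distances to each site:
Z: 1084896530.000; X: 906550408.000; W: 1852144705.000; C: 4412973962.000; P: 2276042885.000; V: 5438954740.000; N: 2377966996.000; K: 1129881064.000.
Minimum at X.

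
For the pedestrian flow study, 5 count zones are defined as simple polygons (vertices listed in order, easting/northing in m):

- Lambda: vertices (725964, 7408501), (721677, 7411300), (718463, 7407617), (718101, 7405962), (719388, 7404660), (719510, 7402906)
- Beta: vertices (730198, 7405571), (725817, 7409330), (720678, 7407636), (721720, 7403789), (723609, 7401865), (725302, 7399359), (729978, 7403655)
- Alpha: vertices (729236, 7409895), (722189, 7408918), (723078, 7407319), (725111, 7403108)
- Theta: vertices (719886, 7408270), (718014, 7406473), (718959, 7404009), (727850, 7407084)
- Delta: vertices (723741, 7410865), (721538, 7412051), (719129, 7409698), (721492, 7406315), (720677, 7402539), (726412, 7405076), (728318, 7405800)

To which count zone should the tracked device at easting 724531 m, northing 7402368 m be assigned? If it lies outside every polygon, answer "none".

Cast a ray rightward from (724531, 7402368). For each polygon, the edges (by vertex number in listed order) whose endpoints lie on opposite sides of northing = 7402368, where each meets that height, and whether that is right or left of the point:
Lambda: no edge straddles that height → 0 crossings.
Beta: 4–5 at easting≈723115.2 (left), 6–7 at easting≈728577.2 (right) → 1 crossing.
Alpha: no edge straddles that height → 0 crossings.
Theta: no edge straddles that height → 0 crossings.
Delta: no edge straddles that height → 0 crossings.
Only Beta has an odd count, so the point is inside Beta.

Beta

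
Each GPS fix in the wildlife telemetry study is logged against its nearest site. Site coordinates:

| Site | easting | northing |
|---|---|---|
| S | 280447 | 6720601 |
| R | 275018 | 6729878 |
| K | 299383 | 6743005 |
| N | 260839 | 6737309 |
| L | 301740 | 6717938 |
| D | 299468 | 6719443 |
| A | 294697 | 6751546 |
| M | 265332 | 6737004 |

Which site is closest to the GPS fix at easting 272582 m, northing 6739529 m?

M

Squared distances to each site:
S: 420127409.000; R: 99075897.000; K: 730376177.000; N: 142826449.000; L: 1316360245.000; D: 1126304392.000; A: 633481514.000; M: 58938125.000.
Minimum at M.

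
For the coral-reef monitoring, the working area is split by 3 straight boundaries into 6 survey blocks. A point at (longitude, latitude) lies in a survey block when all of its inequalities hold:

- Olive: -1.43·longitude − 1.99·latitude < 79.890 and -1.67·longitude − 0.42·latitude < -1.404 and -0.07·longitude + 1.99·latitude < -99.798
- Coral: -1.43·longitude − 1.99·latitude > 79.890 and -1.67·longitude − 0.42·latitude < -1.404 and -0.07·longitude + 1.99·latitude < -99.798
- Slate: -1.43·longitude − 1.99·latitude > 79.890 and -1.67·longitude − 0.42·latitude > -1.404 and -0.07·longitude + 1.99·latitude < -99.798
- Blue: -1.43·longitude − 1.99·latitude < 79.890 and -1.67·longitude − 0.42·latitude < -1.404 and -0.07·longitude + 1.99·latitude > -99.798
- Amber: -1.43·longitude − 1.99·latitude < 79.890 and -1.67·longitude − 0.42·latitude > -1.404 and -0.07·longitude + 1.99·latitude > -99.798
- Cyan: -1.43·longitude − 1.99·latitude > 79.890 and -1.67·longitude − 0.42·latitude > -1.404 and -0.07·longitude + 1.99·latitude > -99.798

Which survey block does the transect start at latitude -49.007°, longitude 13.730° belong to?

Blue

-1.43·13.730 − 1.99·-49.007 = 77.890, which is < 79.890
-1.67·13.730 − 0.42·-49.007 = -2.346, which is < -1.404
-0.07·13.730 + 1.99·-49.007 = -98.485, which is > -99.798
This sign pattern matches Blue.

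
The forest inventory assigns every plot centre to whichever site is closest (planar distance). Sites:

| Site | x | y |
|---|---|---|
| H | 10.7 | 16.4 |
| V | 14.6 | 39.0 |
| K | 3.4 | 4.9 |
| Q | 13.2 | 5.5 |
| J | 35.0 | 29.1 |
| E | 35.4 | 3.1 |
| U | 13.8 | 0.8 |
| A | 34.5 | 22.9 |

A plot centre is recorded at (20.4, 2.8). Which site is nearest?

Squared distances to each site:
H: 279.050; V: 1344.080; K: 293.410; Q: 59.130; J: 904.850; E: 225.090; U: 47.560; A: 602.820.
Minimum at U.

U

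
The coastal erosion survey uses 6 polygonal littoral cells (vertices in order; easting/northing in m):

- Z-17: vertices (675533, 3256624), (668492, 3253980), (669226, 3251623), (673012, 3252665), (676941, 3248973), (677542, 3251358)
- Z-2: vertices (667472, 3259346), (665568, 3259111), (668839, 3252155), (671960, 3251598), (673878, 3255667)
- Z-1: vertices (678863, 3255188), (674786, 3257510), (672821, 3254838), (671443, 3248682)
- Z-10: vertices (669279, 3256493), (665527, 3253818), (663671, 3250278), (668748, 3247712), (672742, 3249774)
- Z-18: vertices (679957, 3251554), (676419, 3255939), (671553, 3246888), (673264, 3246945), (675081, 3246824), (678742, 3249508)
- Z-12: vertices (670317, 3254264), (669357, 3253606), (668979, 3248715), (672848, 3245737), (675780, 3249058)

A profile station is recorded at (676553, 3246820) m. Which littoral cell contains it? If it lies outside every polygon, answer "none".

Cast a ray rightward from (676553, 3246820). For each polygon, the edges (by vertex number in listed order) whose endpoints lie on opposite sides of northing = 3246820, where each meets that height, and whether that is right or left of the point:
Z-17: no edge straddles that height → 0 crossings.
Z-2: no edge straddles that height → 0 crossings.
Z-1: no edge straddles that height → 0 crossings.
Z-10: no edge straddles that height → 0 crossings.
Z-18: no edge straddles that height → 0 crossings.
Z-12: 3–4 at easting≈671441.0 (left), 4–5 at easting≈673804.1 (left) → 0 crossings.
All counts are even, so the point lies outside every listed polygon.

none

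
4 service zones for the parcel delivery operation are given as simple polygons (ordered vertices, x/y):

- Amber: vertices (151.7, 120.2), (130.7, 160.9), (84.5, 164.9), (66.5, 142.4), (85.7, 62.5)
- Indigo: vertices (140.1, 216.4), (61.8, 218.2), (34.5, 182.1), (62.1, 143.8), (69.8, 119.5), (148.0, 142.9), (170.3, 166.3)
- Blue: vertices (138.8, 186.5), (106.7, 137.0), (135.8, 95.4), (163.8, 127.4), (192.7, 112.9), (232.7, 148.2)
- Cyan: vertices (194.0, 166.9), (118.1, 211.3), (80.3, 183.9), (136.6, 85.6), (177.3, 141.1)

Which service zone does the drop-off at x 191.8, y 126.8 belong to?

Cast a ray rightward from (191.8, 126.8). For each polygon, the edges (by vertex number in listed order) whose endpoints lie on opposite sides of y = 126.8, where each meets that height, and whether that is right or left of the point:
Amber: 1–2 at x≈148.29 (left), 4–5 at x≈70.25 (left) → 0 crossings.
Indigo: 4–5 at x≈67.49 (left), 5–6 at x≈94.20 (left) → 0 crossings.
Blue: 2–3 at x≈113.84 (left), 3–4 at x≈163.28 (left), 4–5 at x≈165.00 (left), 5–6 at x≈208.45 (right) → 1 crossing.
Cyan: 3–4 at x≈113.00 (left), 4–5 at x≈166.81 (left) → 0 crossings.
Only Blue has an odd count, so the point is inside Blue.

Blue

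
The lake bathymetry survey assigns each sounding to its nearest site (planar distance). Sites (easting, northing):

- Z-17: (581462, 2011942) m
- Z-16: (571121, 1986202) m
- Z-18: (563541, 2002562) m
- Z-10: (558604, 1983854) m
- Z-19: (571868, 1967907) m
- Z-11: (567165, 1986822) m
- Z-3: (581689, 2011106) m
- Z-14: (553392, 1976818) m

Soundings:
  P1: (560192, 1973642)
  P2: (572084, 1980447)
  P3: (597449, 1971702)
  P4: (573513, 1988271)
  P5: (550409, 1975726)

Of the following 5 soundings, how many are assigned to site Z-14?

2

P1 → Z-14
P2 → Z-16
P3 → Z-19
P4 → Z-16
P5 → Z-14
2 of the 5 go to Z-14.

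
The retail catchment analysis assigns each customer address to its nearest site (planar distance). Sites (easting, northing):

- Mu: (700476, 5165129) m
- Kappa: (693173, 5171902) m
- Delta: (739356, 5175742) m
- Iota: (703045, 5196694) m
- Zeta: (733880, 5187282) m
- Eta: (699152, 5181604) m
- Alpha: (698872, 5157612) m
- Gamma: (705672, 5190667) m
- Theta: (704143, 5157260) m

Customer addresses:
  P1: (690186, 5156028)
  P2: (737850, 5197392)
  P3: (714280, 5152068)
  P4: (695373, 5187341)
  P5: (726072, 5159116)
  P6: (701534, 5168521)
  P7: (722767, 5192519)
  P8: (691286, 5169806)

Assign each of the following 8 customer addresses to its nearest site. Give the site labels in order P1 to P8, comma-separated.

Alpha, Zeta, Theta, Eta, Delta, Mu, Zeta, Kappa

P1 → Alpha (d²=77955652.00)
P2 → Zeta (d²=117973000.00)
P3 → Theta (d²=129715633.00)
P4 → Eta (d²=47194010.00)
P5 → Delta (d²=452888532.00)
P6 → Mu (d²=12625028.00)
P7 → Zeta (d²=150924938.00)
P8 → Kappa (d²=7953985.00)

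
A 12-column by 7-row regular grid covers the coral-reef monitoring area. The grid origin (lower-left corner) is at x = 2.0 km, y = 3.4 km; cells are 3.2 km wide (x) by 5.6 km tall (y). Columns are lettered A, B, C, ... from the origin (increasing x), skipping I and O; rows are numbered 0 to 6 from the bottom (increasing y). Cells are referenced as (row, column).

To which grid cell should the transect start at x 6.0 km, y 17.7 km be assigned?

(2, B)

Column index: ⌊(6.0 − 2.0) / 3.2⌋ = ⌊1.250⌋ = 1 → column B
Row offset from origin: ⌊(17.7 − 3.4) / 5.6⌋ = ⌊2.554⌋ = 2 → row 2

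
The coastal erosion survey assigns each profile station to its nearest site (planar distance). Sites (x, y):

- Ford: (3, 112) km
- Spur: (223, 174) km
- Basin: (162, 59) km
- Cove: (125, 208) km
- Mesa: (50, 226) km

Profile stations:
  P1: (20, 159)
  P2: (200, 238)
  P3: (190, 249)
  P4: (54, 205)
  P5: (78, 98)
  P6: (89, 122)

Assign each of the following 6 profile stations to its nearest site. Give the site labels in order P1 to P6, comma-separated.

P1 → Ford (d²=2498.00)
P2 → Spur (d²=4625.00)
P3 → Cove (d²=5906.00)
P4 → Mesa (d²=457.00)
P5 → Ford (d²=5821.00)
P6 → Ford (d²=7496.00)

Ford, Spur, Cove, Mesa, Ford, Ford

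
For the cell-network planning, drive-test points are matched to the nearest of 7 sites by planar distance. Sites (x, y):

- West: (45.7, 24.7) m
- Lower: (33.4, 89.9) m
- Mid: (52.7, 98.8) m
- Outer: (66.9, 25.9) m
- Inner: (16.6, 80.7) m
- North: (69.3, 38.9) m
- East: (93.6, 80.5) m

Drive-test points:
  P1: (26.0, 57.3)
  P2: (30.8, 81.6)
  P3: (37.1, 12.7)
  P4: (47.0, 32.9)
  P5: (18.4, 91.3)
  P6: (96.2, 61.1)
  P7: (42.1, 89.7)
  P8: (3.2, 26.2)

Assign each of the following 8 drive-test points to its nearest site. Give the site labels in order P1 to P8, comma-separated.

P1 → Inner (d²=635.92)
P2 → Lower (d²=75.65)
P3 → West (d²=217.96)
P4 → West (d²=68.93)
P5 → Inner (d²=115.60)
P6 → East (d²=383.12)
P7 → Lower (d²=75.73)
P8 → West (d²=1808.50)

Inner, Lower, West, West, Inner, East, Lower, West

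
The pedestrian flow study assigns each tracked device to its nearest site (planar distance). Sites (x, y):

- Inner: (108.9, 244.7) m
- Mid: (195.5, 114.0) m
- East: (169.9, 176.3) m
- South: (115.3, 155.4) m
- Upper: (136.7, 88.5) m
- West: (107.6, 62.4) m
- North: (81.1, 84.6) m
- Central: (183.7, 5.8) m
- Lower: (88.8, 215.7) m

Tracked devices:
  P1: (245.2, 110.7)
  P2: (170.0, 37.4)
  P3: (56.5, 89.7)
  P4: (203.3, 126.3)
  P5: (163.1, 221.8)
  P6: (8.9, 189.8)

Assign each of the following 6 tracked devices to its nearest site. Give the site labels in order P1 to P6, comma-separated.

Mid, Central, North, Mid, East, Lower

P1 → Mid (d²=2480.98)
P2 → Central (d²=1186.25)
P3 → North (d²=631.17)
P4 → Mid (d²=212.13)
P5 → East (d²=2116.49)
P6 → Lower (d²=7054.82)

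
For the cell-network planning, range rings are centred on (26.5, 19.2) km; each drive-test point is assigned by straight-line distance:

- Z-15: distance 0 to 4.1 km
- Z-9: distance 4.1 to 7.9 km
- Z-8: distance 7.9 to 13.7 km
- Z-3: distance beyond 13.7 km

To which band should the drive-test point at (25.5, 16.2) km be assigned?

Z-15

Distance = √((25.5−26.5)² + (16.2−19.2)²) = √(1.000 + 9.000) = 3.162 km.
0 ≤ 3.162 < 4.1 → Z-15.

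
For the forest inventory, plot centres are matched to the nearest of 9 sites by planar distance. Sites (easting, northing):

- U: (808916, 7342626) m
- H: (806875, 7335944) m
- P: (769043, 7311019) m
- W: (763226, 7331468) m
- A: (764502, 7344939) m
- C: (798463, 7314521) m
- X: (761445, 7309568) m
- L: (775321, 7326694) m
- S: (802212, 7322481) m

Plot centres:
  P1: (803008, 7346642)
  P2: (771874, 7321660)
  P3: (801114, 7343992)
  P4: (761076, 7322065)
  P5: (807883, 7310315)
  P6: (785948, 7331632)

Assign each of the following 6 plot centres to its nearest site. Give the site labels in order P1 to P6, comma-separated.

P1 → U (d²=51032720.00)
P2 → L (d²=37222965.00)
P3 → U (d²=62737160.00)
P4 → W (d²=93038909.00)
P5 → C (d²=106426836.00)
P6 → L (d²=137316973.00)

U, L, U, W, C, L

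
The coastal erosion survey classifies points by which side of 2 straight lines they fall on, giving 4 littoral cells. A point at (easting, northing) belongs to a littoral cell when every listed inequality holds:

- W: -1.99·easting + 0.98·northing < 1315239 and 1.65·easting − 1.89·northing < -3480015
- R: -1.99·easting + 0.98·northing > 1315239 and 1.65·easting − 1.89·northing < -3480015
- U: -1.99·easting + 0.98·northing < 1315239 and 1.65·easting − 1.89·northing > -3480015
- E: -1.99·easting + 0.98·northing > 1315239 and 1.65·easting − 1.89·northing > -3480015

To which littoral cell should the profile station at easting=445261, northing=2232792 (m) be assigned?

-1.99·445261 + 0.98·2232792 = 1302066.770, which is < 1315239
1.65·445261 − 1.89·2232792 = -3485296.230, which is < -3480015
This sign pattern matches W.

W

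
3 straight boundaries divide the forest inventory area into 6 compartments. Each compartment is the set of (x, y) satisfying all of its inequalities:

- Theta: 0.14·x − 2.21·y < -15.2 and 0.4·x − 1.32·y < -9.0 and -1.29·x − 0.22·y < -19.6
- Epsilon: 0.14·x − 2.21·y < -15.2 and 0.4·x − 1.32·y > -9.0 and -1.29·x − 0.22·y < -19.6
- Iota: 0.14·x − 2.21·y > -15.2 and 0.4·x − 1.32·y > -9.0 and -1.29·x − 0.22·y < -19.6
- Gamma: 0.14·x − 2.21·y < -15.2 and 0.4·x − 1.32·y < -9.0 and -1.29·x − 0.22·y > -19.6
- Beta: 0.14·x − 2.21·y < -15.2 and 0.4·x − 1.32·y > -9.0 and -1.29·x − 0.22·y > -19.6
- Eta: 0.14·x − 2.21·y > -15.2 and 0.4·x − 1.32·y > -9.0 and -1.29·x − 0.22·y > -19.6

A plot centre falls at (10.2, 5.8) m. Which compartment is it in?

Eta

0.14·10.2 − 2.21·5.8 = -11.390, which is > -15.2
0.4·10.2 − 1.32·5.8 = -3.576, which is > -9.0
-1.29·10.2 − 0.22·5.8 = -14.434, which is > -19.6
This sign pattern matches Eta.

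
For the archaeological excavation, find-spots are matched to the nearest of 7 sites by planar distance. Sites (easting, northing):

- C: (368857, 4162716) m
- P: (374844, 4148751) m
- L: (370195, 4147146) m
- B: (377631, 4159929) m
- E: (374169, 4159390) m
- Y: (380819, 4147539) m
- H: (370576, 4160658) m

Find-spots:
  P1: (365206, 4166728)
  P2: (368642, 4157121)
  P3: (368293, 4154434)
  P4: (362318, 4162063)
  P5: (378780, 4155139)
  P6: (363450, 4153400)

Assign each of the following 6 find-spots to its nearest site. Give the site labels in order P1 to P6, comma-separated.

P1 → C (d²=29425945.00)
P2 → H (d²=16250725.00)
P3 → H (d²=43950265.00)
P4 → C (d²=43184930.00)
P5 → B (d²=24264301.00)
P6 → L (d²=84607541.00)

C, H, H, C, B, L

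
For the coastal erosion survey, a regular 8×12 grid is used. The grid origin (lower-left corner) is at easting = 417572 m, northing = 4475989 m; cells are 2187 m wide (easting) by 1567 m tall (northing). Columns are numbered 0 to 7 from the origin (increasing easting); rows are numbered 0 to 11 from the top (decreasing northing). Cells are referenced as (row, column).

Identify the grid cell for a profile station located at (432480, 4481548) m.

(8, 6)

Column index: ⌊(432480 − 417572) / 2187⌋ = ⌊6.817⌋ = 6
Row offset from origin: ⌊(4481548 − 4475989) / 1567⌋ = ⌊3.548⌋ = 3 → row 8 (counted from top)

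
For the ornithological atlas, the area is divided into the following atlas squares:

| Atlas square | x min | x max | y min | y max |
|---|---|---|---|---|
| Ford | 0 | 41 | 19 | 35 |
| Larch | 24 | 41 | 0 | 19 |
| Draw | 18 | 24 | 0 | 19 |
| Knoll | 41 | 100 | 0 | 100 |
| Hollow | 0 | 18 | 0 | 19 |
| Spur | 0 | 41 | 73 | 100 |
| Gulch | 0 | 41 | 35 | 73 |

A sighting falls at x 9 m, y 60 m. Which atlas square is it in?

Gulch

The point has x = 9 and y = 60.
Only Gulch satisfies 0 ≤ x ≤ 41 and 35 ≤ y ≤ 73.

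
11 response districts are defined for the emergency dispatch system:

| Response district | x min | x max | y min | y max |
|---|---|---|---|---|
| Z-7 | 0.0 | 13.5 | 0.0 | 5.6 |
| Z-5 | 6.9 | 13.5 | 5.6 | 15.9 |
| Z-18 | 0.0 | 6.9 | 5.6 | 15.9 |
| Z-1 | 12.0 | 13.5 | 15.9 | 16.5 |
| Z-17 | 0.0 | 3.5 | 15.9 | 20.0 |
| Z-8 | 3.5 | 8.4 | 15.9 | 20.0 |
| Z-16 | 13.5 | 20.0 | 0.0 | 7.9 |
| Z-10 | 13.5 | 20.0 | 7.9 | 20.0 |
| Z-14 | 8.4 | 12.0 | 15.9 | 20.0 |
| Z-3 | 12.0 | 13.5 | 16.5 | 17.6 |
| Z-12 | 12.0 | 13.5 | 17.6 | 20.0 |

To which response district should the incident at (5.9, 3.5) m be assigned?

Z-7

The point has x = 5.9 and y = 3.5.
Only Z-7 satisfies 0.0 ≤ x ≤ 13.5 and 0.0 ≤ y ≤ 5.6.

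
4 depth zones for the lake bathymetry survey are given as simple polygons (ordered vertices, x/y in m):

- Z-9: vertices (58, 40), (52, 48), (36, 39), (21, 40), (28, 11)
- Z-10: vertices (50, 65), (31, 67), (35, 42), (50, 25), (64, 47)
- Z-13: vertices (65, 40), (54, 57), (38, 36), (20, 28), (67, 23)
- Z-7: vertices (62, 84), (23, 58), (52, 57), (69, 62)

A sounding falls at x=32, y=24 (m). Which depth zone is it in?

Cast a ray rightward from (32, 24). For each polygon, the edges (by vertex number in listed order) whose endpoints lie on opposite sides of y = 24, where each meets that height, and whether that is right or left of the point:
Z-9: 4–5 at x≈24.9 (left), 5–1 at x≈41.4 (right) → 1 crossing.
Z-10: no edge straddles that height → 0 crossings.
Z-13: 4–5 at x≈57.6 (right), 5–1 at x≈66.9 (right) → 2 crossings.
Z-7: no edge straddles that height → 0 crossings.
Only Z-9 has an odd count, so the point is inside Z-9.

Z-9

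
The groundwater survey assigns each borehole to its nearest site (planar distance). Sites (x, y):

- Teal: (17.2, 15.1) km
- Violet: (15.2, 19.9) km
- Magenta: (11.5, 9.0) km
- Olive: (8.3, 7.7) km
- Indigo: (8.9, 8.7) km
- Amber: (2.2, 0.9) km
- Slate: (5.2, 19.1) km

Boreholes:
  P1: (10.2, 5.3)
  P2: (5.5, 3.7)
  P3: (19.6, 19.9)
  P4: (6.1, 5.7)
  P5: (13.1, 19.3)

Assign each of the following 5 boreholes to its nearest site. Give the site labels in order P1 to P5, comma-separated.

P1 → Olive (d²=9.37)
P2 → Amber (d²=18.73)
P3 → Violet (d²=19.36)
P4 → Olive (d²=8.84)
P5 → Violet (d²=4.77)

Olive, Amber, Violet, Olive, Violet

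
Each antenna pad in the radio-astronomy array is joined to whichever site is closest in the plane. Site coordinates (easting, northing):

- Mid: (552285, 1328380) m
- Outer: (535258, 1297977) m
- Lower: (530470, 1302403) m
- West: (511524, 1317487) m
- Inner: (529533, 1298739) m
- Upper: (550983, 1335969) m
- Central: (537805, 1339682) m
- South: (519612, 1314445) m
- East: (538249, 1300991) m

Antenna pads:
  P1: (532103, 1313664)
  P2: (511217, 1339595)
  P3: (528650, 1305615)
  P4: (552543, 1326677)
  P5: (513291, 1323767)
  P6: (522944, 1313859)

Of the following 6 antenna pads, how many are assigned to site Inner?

0

P1 → Lower
P2 → West
P3 → Lower
P4 → Mid
P5 → West
P6 → South
0 of the 6 go to Inner.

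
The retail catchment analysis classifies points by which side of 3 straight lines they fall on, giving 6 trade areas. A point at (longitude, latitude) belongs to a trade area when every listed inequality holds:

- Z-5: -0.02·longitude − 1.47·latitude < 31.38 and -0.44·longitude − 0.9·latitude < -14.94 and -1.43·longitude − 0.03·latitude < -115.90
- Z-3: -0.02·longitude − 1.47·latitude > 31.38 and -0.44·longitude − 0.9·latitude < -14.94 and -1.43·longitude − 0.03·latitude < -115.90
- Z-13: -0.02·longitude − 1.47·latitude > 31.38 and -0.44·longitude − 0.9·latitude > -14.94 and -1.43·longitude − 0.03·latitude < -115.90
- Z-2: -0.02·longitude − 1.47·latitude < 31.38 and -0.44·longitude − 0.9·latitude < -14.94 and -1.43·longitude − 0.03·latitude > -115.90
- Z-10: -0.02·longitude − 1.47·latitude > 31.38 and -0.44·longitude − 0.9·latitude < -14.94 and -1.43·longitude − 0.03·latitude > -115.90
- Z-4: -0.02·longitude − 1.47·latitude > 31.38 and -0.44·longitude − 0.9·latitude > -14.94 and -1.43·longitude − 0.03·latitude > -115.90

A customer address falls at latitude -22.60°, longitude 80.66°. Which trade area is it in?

-0.02·80.66 − 1.47·-22.60 = 31.609, which is > 31.38
-0.44·80.66 − 0.9·-22.60 = -15.150, which is < -14.94
-1.43·80.66 − 0.03·-22.60 = -114.666, which is > -115.90
This sign pattern matches Z-10.

Z-10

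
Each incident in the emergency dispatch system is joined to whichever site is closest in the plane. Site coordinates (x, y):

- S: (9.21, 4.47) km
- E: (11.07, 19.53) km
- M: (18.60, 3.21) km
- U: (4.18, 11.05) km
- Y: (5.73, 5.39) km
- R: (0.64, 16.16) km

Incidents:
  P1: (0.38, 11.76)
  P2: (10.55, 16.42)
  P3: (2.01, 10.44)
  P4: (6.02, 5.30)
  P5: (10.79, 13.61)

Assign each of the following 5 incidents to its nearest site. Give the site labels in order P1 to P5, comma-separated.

U, E, U, Y, E

P1 → U (d²=14.94)
P2 → E (d²=9.94)
P3 → U (d²=5.08)
P4 → Y (d²=0.09)
P5 → E (d²=35.12)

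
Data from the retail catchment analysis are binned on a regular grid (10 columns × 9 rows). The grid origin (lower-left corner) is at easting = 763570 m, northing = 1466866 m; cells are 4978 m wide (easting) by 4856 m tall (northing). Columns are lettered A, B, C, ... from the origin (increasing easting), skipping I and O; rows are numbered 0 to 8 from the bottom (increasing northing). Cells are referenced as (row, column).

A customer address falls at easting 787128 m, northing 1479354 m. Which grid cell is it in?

(2, E)

Column index: ⌊(787128 − 763570) / 4978⌋ = ⌊4.732⌋ = 4 → column E
Row offset from origin: ⌊(1479354 − 1466866) / 4856⌋ = ⌊2.572⌋ = 2 → row 2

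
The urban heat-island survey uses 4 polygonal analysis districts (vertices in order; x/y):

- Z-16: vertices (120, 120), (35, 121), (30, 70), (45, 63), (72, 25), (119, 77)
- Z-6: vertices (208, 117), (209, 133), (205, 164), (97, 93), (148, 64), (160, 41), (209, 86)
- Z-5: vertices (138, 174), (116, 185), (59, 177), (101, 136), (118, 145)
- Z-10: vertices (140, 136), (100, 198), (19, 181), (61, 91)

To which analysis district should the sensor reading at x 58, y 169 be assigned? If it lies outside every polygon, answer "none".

Z-10

Cast a ray rightward from (58, 169). For each polygon, the edges (by vertex number in listed order) whose endpoints lie on opposite sides of y = 169, where each meets that height, and whether that is right or left of the point:
Z-16: no edge straddles that height → 0 crossings.
Z-6: no edge straddles that height → 0 crossings.
Z-5: 3–4 at x≈67.2 (right), 5–1 at x≈134.6 (right) → 2 crossings.
Z-10: 1–2 at x≈118.7 (right), 3–4 at x≈24.6 (left) → 1 crossing.
Only Z-10 has an odd count, so the point is inside Z-10.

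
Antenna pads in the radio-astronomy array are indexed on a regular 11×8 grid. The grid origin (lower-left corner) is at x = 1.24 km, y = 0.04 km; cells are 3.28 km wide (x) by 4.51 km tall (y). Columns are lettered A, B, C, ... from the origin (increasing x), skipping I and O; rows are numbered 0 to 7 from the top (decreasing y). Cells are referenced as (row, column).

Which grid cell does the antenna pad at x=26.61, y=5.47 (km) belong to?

(6, H)

Column index: ⌊(26.61 − 1.24) / 3.28⌋ = ⌊7.735⌋ = 7 → column H
Row offset from origin: ⌊(5.47 − 0.04) / 4.51⌋ = ⌊1.204⌋ = 1 → row 6 (counted from top)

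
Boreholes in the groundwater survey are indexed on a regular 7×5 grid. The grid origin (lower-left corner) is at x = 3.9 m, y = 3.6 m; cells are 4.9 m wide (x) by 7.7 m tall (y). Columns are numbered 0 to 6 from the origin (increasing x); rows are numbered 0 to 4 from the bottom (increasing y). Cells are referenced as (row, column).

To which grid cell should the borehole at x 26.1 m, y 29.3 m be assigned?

Column index: ⌊(26.1 − 3.9) / 4.9⌋ = ⌊4.531⌋ = 4
Row offset from origin: ⌊(29.3 − 3.6) / 7.7⌋ = ⌊3.338⌋ = 3 → row 3

(3, 4)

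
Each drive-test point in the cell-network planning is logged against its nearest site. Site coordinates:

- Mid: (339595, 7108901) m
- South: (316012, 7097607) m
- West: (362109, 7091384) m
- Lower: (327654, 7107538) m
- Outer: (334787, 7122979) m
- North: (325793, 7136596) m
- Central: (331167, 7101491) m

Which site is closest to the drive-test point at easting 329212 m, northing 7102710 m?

Squared distances to each site:
Mid: 146135170.000; South: 200280609.000; West: 1210490885.000; Lower: 25736948.000; Outer: 441912986.000; North: 1159950557.000; Central: 5307986.000.
Minimum at Central.

Central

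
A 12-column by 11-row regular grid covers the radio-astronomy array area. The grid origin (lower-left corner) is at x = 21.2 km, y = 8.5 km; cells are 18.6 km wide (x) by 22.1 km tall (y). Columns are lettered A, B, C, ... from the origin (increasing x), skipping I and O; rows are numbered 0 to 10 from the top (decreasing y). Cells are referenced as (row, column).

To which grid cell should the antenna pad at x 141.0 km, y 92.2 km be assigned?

Column index: ⌊(141.0 − 21.2) / 18.6⌋ = ⌊6.441⌋ = 6 → column G
Row offset from origin: ⌊(92.2 − 8.5) / 22.1⌋ = ⌊3.787⌋ = 3 → row 7 (counted from top)

(7, G)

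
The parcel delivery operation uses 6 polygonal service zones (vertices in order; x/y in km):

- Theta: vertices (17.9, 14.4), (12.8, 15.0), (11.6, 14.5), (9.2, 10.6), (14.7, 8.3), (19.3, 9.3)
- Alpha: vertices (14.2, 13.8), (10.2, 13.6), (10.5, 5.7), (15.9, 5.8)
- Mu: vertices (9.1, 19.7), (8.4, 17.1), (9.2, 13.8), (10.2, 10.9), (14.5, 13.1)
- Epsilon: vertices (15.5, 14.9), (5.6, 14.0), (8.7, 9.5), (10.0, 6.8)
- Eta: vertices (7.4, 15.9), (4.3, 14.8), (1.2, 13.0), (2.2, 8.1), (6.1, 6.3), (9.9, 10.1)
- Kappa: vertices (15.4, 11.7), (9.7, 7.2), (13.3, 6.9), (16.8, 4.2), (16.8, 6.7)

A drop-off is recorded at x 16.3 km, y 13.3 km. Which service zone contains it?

Theta

Cast a ray rightward from (16.3, 13.3). For each polygon, the edges (by vertex number in listed order) whose endpoints lie on opposite sides of y = 13.3, where each meets that height, and whether that is right or left of the point:
Theta: 3–4 at x≈10.86 (left), 6–1 at x≈18.20 (right) → 1 crossing.
Alpha: 2–3 at x≈10.21 (left), 4–1 at x≈14.31 (left) → 0 crossings.
Mu: 3–4 at x≈9.37 (left), 5–1 at x≈14.34 (left) → 0 crossings.
Epsilon: 2–3 at x≈6.08 (left), 4–1 at x≈14.41 (left) → 0 crossings.
Eta: 2–3 at x≈1.72 (left), 6–1 at x≈8.52 (left) → 0 crossings.
Kappa: no edge straddles that height → 0 crossings.
Only Theta has an odd count, so the point is inside Theta.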